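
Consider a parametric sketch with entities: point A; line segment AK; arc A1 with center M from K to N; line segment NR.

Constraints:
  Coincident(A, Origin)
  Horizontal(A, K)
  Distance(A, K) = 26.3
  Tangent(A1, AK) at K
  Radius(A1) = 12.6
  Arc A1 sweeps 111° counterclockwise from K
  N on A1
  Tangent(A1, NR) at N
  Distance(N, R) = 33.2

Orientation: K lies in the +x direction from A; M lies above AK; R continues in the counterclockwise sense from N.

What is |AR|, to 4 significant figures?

54.77

A is at the origin; AK is horizontal with |AK| = 26.3 and K on the +x side, so K = (26.30, 0.000). Since A1 is tangent to AK there, MK ⟂ AK, so M = K + (0, 12.6) = (26.30, 12.60). On A1, K sits at bearing -90° from M; a 111° counterclockwise sweep puts N at bearing 21°, so N = M + 12.6·(cos 21°, sin 21°) = (38.06, 17.12). Since A1 is tangent to NR there, MN ⟂ NR, so NR runs along (−sin 21°, cos 21°); with |NR| = 33.2, R = (26.17, 48.11). Then |AR| = |R − A| = 54.77.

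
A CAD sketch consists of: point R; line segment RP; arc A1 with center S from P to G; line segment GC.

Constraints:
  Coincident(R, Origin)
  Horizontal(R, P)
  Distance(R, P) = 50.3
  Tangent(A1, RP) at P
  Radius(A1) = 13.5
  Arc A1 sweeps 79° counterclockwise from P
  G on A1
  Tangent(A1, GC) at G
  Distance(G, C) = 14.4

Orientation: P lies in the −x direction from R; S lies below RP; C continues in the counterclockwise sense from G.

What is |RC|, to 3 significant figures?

70.9

R is at the origin; RP is horizontal with |RP| = 50.3 and P on the −x side, so P = (-50.3, 0.00). The tangent condition forces SP to be normal to RP, so S = P + (0, -13.5) = (-50.3, -13.5). On A1, P sits at bearing 90° from S; a 79° counterclockwise sweep puts G at bearing 169°, so G = S + 13.5·(cos 169°, sin 169°) = (-63.6, -10.9). The tangent condition forces SG to be normal to GC, so GC runs along (−sin 169°, cos 169°); with |GC| = 14.4, C = (-66.3, -25.1). Then |RC| = |C − R| = 70.9.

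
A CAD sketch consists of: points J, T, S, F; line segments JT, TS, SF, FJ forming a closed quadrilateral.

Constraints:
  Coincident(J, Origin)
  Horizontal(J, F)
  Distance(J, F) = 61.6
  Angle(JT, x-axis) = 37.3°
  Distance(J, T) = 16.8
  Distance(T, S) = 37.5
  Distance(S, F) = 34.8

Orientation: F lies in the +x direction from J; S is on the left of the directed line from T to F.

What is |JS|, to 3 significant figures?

54.3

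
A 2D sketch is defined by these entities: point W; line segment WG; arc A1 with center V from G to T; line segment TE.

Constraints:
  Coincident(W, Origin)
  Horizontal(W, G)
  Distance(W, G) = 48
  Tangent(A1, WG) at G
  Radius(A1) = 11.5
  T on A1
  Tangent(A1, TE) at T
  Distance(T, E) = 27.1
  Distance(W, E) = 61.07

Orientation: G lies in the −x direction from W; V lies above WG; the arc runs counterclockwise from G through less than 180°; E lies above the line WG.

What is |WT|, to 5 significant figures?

39.999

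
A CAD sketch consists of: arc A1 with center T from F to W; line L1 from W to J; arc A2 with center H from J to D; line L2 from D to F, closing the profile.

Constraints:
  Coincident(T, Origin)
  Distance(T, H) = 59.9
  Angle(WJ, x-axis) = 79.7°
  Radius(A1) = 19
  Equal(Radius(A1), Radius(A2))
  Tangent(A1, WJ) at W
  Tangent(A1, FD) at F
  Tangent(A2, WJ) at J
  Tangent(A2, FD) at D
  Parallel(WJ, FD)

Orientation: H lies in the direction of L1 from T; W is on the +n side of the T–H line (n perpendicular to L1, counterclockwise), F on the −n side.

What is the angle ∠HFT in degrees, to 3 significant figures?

72.4°

The slot axis is L1's direction at 79.7°, so u = (cos 79.7°, sin 79.7°) = (0.179, 0.984) and n = (−sin 79.7°, cos 79.7°) = (-0.984, 0.179). T is at the origin and H lies 59.9 along u from T, so H = 59.9·u = (10.7, 58.9). Tangency of A1 to both parallel lines with radius 19.0 puts W and F at T ± 19.0·n: W = (-18.7, 3.40), F = (18.7, -3.40). Then cos ∠HFT = FH·FT / (|FH||FT|), giving 72.4°.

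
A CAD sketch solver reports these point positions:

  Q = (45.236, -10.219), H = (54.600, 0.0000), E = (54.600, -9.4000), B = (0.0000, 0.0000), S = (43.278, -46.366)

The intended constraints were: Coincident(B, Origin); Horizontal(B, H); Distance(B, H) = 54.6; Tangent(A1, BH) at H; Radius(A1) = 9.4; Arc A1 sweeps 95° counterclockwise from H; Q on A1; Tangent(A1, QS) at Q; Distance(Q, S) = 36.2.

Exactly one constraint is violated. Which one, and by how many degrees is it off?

Tangent(A1, QS) at Q — off by 8.10°.

B = (0.00, 0.00) ✓; B.y = 0.00, H.y = 0.00 ✓; |BH| = 54.60 ✓; ∠(EH, HB) = 90.00° ✓; |EH| = 9.400 ✓; bearing(E→Q) − bearing(E→H) = 95.00° ✓; |EQ| = 9.400 ✓; ∠(EQ, QS) = 98.10° ✗; |QS| = 36.20 ✓.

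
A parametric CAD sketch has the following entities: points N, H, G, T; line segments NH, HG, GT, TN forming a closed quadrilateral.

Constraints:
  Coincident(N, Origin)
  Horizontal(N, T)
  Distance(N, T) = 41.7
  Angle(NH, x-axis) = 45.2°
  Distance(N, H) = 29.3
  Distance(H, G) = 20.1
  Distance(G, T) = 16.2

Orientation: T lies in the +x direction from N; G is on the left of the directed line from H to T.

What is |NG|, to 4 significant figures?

43.31

N is at the origin; N and T share the same y with |NT| = 41.7 and T in +x, so T = (41.7, 0). NH runs at 45.2° with |NH| = 29.3, so H = (20.65, 20.79). G is determined by |HG| = 20.1 and |GT| = 16.2 together: it lies at the intersection of circle(H, 20.1) and circle(T, 16.2). With |HT| = 29.59, the foot of the radical line on HT is 17.19 from H and the perpendicular offset is √(20.1² − 17.19²) = 10.42. Taking the left-of-HT solution: G = (40.20, 16.13).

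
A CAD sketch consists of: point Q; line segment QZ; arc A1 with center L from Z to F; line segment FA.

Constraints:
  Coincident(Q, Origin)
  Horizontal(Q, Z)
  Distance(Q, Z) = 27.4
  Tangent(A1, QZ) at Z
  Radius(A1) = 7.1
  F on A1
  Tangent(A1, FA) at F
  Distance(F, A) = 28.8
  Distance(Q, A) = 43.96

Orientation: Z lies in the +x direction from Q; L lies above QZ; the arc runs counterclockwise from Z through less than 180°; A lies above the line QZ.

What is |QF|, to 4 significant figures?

35.38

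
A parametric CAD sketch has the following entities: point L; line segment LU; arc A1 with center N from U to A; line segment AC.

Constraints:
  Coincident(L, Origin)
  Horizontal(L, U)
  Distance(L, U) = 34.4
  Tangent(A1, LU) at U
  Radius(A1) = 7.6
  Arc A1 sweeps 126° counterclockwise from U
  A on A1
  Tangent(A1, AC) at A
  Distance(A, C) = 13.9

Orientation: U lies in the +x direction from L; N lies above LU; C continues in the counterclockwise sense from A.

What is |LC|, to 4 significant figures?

39.90

On A1, U sits at bearing -90° from N; a 126° counterclockwise sweep puts A at bearing 36°, so A = N + 7.6·(cos 36°, sin 36°) = (40.55, 12.07). Tangency of A1 to AC means the radius NA is perpendicular to AC, so AC runs along (−sin 36°, cos 36°); with |AC| = 13.9, C = (32.38, 23.31). Then |LC| = |C − L| = 39.90.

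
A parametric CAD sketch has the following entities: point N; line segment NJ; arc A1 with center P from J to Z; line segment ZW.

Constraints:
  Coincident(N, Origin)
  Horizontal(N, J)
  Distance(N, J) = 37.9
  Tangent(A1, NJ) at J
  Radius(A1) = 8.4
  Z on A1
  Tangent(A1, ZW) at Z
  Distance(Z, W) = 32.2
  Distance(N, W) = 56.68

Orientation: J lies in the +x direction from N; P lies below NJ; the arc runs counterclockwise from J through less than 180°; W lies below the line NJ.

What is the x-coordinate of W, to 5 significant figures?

38.418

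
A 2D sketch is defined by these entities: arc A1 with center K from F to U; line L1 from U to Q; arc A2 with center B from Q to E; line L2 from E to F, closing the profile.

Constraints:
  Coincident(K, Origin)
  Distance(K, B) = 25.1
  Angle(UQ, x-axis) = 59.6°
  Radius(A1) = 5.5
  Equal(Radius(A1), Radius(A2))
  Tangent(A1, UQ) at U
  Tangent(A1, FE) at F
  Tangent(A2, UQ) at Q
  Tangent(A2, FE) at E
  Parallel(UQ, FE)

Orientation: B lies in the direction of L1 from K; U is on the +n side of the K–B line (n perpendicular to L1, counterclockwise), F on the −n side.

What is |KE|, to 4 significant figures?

25.70

Tangency of A1 to both parallel lines with radius 5.5 puts U and F at K ± 5.5·n: U = (-4.744, 2.783), F = (4.744, -2.783). Equal radii place Q and E the same way about B: Q = B + 5.5·n = (7.958, 24.43), E = B − 5.5·n = (17.45, 18.87). Then |KE| = |E − K| = 25.70.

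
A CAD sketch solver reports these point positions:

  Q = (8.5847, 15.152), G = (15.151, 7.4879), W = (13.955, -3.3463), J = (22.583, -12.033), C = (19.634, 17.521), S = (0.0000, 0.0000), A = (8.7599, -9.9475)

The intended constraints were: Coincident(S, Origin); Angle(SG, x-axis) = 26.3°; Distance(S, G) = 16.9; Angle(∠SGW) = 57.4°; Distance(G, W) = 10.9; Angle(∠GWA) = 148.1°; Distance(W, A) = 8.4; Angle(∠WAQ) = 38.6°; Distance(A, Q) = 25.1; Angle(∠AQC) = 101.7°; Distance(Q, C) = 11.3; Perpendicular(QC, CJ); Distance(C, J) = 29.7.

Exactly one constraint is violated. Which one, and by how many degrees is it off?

Perpendicular(QC, CJ) — off by 6.40°.

S = (0.00, 0.00) ✓; SG at 26.30° ✓; |SG| = 16.90 ✓; ∠SGW = 57.40° ✓; |GW| = 10.90 ✓; ∠GWA = 148.1° ✓; |WA| = 8.400 ✓; ∠WAQ = 38.60° ✓; |AQ| = 25.10 ✓; ∠AQC = 101.7° ✓; |QC| = 11.30 ✓; ∠(QC, CJ) = 96.40° ✗; |CJ| = 29.70 ✓.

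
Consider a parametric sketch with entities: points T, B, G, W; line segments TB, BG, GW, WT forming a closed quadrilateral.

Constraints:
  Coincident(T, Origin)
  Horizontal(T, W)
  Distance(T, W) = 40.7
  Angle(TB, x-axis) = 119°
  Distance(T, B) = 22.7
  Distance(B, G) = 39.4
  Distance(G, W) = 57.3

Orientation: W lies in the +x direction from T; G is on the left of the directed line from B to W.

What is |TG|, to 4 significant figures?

52.37

T is at the origin; TW is horizontal with |TW| = 40.7 and W in +x, so W = (40.7, 0). TB runs at 119.0° with |TB| = 22.7, so B = (-11.01, 19.85). G is determined by |BG| = 39.4 and |GW| = 57.3 together: it lies at the intersection of circle(B, 39.4) and circle(W, 57.3). With |BW| = 55.39, the foot of the radical line on BW is 12.07 from B and the perpendicular offset is √(39.4² − 12.07²) = 37.51. Taking the left-of-BW solution: G = (13.70, 50.54).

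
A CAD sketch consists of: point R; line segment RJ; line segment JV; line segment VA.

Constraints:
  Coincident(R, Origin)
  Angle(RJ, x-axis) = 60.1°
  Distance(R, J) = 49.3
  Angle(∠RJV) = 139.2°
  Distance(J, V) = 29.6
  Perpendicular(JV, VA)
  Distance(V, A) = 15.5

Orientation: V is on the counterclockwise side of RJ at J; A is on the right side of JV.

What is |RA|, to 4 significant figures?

82.19

∠RJV = 139.2°, so JV runs at 60.1° + (180° − 139.2°) = 100.9° from the x-axis; with |JV| = 29.6, V = J + 29.6·(cos 100.9°, sin 100.9°) = (18.98, 71.80). JV ⟂ VA; with |VA| = 15.5 on the right of JV, A = V + 15.5·(0.9820, 0.1891) = (34.20, 74.73). Then |RA| = |A − R| = 82.19.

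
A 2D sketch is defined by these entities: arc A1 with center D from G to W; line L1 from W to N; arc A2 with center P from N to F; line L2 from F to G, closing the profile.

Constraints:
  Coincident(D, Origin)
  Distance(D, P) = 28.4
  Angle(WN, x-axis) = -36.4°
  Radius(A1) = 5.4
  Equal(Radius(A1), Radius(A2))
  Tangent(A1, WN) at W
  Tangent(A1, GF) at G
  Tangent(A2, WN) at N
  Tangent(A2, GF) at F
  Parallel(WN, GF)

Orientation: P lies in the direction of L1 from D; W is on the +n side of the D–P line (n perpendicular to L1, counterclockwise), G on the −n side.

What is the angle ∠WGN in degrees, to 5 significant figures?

69.179°

Tangency of A1 to both parallel lines with radius 5.4 puts W and G at D ± 5.4·n: W = (3.2045, 4.3464), G = (-3.2045, -4.3464). Equal radii place N and F the same way about P: N = P + 5.4·n = (26.063, -12.507), F = P − 5.4·n = (19.655, -21.200). Then cos ∠WGN = GW·GN / (|GW||GN|), giving 69.179°.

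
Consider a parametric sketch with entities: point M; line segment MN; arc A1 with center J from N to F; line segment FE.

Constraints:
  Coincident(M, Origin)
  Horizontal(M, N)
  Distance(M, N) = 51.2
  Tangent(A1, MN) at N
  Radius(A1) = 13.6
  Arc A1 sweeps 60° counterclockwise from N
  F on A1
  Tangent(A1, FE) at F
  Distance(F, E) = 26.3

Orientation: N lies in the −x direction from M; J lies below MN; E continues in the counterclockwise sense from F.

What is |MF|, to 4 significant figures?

63.34

Since A1 is tangent to MN there, JN ⟂ MN, so J = N + (0, -13.6) = (-51.20, -13.60). On A1, N sits at bearing 90° from J; a 60° counterclockwise sweep puts F at bearing 150°, so F = J + 13.6·(cos 150°, sin 150°) = (-62.98, -6.800). Then |MF| = |F − M| = 63.34.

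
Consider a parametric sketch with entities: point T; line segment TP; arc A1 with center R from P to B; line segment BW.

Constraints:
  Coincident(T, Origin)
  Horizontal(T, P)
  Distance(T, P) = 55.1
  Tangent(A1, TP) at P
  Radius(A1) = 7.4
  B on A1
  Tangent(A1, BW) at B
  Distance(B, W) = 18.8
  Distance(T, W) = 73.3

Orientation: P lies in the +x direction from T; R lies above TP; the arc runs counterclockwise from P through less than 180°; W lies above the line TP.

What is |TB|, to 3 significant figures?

61.8

T is at the origin; T and P share the same y with |TP| = 55.1 and P on the +x side, so P = (55.1, 0.00). Tangency of A1 to TP means the radius RP is perpendicular to TP, so R = P + (0, 7.4) = (55.1, 7.40). Since RB ⟂ BW (tangency), |RW| = √(7.4² + 18.8²) = 20.2 regardless of where B sits on A1. So W lies on both circle(T, 73.3) and circle(R, 20.2); the above-TP intersection is W = (70.3, 20.7). B is the foot of the tangent from W: B = (61.7, 4.00).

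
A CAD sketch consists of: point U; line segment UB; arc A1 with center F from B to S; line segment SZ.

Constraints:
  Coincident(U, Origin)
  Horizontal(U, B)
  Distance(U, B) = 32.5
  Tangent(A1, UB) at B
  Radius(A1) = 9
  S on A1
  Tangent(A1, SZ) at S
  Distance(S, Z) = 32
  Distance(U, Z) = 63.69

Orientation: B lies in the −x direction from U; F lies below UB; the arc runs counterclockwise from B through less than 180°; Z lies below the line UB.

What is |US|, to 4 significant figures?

41.17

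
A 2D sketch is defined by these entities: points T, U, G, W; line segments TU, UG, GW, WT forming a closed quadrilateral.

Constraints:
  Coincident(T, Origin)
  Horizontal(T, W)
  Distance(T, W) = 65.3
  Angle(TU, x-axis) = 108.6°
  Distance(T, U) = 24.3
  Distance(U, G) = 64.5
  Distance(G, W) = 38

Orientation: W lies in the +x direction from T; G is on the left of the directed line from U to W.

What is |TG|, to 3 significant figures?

66.3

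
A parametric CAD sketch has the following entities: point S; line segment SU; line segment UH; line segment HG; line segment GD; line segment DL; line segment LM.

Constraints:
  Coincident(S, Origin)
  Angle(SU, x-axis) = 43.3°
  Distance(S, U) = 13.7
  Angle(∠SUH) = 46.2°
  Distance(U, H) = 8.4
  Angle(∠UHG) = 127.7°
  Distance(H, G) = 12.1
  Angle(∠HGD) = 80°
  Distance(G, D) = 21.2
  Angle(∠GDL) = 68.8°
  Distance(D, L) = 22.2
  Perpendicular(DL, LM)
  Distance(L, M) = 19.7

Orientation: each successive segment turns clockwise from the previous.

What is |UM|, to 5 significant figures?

14.904

∠GDL = 68.8° gives DL at 6.0000° from the x-axis; with |DL| = 22.2, L = (12.647, 14.857). The perpendicularity gives LM at right angles to DL, so LM runs at -84.000°; with |LM| = 19.7, M = (14.706, -4.7355). Then |UM| = |M − U| = 14.904.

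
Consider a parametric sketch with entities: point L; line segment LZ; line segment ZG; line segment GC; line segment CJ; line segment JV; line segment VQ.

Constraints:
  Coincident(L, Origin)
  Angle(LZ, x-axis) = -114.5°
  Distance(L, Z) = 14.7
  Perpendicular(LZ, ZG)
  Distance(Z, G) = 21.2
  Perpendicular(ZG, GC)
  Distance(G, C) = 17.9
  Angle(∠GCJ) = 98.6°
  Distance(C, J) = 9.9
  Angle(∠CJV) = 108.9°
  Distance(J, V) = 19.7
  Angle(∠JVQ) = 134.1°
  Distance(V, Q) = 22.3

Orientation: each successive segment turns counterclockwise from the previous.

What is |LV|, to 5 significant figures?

13.001

L is at the origin; LZ runs at -114.5° with length 14.7, so Z = (-6.0960, -13.376). LZ is perpendicular to ZG, so ZG runs at -24.500°; with |ZG| = 21.2, G = (13.195, -22.168). The perpendicularity gives GC at right angles to ZG, so GC runs at 65.500°; with |GC| = 17.9, C = (20.618, -5.8796). ∠GCJ = 98.6° gives CJ at 146.90° from the x-axis; with |CJ| = 9.9, J = (12.325, -0.47321). ∠CJV = 108.9° gives JV at -142.00° from the x-axis; with |JV| = 19.7, V = (-3.1990, -12.602). Then |LV| = |V − L| = 13.001.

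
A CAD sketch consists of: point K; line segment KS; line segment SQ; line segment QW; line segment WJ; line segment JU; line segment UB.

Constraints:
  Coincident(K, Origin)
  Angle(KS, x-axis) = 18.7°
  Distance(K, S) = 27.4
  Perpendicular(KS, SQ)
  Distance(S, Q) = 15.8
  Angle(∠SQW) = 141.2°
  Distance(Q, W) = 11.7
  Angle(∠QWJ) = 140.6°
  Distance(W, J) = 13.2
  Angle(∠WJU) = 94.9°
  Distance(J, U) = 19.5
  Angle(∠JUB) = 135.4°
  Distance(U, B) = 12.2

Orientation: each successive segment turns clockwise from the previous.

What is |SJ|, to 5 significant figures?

34.247

K is at the origin; KS runs at 18.7° with length 27.4, so S = (25.954, 8.7848). The perpendicularity gives SQ at right angles to KS, so SQ runs at -71.300°; with |SQ| = 15.8, Q = (31.019, -6.1811). ∠SQW = 141.2° gives QW at -110.10° from the x-axis; with |QW| = 11.7, W = (26.998, -17.169). ∠QWJ = 140.6° gives WJ at -149.50° from the x-axis; with |WJ| = 13.2, J = (15.625, -23.868). Then |SJ| = |J − S| = 34.247.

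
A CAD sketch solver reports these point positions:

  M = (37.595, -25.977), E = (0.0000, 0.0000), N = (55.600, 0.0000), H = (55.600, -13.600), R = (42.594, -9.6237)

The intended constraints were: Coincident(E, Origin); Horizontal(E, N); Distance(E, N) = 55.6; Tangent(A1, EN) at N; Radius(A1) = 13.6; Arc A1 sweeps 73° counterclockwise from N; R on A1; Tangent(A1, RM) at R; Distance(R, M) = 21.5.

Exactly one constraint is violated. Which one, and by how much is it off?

Distance(R, M) = 21.5 — off by 4.40.

E = (0.00, 0.00) ✓; E.y = 0.00, N.y = 0.00 ✓; |EN| = 55.60 ✓; ∠(HN, NE) = 90.00° ✓; |HN| = 13.60 ✓; bearing(H→R) − bearing(H→N) = 73.00° ✓; |HR| = 13.60 ✓; ∠(HR, RM) = 90.00° ✓; |RM| = 17.10 ✗.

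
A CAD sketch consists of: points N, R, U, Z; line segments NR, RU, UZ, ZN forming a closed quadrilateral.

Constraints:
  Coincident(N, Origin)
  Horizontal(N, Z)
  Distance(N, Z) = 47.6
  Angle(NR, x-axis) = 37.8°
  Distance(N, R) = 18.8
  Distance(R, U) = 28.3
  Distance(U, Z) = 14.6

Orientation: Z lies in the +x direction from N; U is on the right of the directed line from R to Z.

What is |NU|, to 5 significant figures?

36.256

Checks: |RU| = 28.30 ✓; |UZ| = 14.60 ✓.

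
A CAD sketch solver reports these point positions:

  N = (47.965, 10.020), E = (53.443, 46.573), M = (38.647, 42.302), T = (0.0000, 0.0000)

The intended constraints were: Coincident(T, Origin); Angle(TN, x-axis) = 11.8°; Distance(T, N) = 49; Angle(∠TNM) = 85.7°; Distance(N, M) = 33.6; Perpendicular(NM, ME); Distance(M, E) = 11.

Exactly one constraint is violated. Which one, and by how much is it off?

Distance(M, E) = 11 — off by 4.40.

T = (0.00, 0.00) ✓; TN at 11.80° ✓; |TN| = 49.00 ✓; ∠TNM = 85.70° ✓; |NM| = 33.60 ✓; ∠(NM, ME) = 90.00° ✓; |ME| = 15.40 ✗.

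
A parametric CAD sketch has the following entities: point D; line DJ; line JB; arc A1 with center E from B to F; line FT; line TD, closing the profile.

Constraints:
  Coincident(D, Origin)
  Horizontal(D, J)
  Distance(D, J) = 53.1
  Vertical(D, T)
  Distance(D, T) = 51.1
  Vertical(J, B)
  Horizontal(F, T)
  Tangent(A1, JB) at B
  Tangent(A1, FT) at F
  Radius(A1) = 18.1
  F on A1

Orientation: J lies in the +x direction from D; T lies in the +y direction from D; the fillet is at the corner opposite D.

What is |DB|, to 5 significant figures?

62.519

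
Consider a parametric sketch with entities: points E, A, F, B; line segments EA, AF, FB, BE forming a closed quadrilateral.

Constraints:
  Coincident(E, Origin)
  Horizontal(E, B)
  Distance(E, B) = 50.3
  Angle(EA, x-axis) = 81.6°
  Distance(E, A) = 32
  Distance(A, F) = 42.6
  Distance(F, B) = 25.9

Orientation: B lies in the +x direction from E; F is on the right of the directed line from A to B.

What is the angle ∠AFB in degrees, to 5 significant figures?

105.73°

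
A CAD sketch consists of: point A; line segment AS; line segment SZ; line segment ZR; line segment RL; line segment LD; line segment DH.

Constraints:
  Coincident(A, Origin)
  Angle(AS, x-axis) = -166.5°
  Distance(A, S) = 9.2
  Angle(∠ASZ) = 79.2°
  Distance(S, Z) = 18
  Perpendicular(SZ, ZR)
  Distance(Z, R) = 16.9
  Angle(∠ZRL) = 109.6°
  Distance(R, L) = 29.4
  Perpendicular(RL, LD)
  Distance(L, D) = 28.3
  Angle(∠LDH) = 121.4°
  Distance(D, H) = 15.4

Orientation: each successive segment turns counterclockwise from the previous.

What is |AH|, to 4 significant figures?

23.72

A is at the origin; AS runs at -166.5° with length 9.2, so S = (-8.946, -2.148). ∠ASZ = 79.2° gives SZ at -65.70° from the x-axis; with |SZ| = 18.0, Z = (-1.539, -18.55). SZ is perpendicular to ZR, so ZR runs at 24.30°; with |ZR| = 16.9, R = (13.86, -11.60). ∠ZRL = 109.6° gives RL at 94.70° from the x-axis; with |RL| = 29.4, L = (11.46, 17.70). RL ⟂ LD, so LD runs at -175.3°; with |LD| = 28.3, D = (-16.75, 15.38). ∠LDH = 121.4° gives DH at -116.7° from the x-axis; with |DH| = 15.4, H = (-23.67, 1.626). Then |AH| = |H − A| = 23.72.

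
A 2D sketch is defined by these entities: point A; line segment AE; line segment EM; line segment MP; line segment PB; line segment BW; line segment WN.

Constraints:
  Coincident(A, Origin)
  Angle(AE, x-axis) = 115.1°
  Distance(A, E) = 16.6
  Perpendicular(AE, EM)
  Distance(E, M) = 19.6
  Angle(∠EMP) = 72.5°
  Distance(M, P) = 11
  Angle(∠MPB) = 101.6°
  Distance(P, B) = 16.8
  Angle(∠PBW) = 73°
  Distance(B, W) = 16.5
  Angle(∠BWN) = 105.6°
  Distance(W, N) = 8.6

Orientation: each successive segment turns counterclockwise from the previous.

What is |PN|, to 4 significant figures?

15.93

A is at the origin; AE runs at 115.1° with length 16.6, so E = (-7.042, 15.03). AE ⟂ EM, so EM runs at -154.9°; with |EM| = 19.6, M = (-24.79, 6.718). ∠EMP = 72.5° gives MP at -47.40° from the x-axis; with |MP| = 11.0, P = (-17.35, -1.379). ∠MPB = 101.6° gives PB at 31.00° from the x-axis; with |PB| = 16.8, B = (-2.945, 7.274). ∠PBW = 73.0° gives BW at 138.0° from the x-axis; with |BW| = 16.5, W = (-15.21, 18.31). ∠BWN = 105.6° gives WN at -147.6° from the x-axis; with |WN| = 8.6, N = (-22.47, 13.71). Then |PN| = |N − P| = 15.93.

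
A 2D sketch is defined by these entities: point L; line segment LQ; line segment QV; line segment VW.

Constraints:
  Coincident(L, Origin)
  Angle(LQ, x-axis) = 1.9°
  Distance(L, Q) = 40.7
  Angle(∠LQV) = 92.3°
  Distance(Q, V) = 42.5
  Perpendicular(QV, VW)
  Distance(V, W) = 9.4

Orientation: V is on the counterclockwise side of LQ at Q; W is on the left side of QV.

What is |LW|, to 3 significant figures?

54.1

L is at the origin; LQ runs at 1.9° with length 40.7, so Q = 40.7·(cos 1.9°, sin 1.9°) = (40.7, 1.35). ∠LQV = 92.3°, so QV runs at 1.9° + (180° − 92.3°) = 89.6° from the x-axis; with |QV| = 42.5, V = Q + 42.5·(cos 89.6°, sin 89.6°) = (41.0, 43.8). QV ⟂ VW; with |VW| = 9.4 on the left of QV, W = V + 9.4·(-1.00, 0.00698) = (31.6, 43.9). Then |LW| = |W − L| = 54.1.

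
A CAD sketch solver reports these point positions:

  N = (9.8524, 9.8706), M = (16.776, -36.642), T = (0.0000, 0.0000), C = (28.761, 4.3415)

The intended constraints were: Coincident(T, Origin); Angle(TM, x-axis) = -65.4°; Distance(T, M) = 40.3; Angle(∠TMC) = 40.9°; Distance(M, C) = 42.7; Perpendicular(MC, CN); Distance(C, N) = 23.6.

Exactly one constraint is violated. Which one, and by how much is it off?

Distance(C, N) = 23.6 — off by 3.90.

T = (0.00, 0.00) ✓; TM at -65.40° ✓; |TM| = 40.30 ✓; ∠TMC = 40.90° ✓; |MC| = 42.70 ✓; ∠(MC, CN) = 90.00° ✓; |CN| = 19.70 ✗.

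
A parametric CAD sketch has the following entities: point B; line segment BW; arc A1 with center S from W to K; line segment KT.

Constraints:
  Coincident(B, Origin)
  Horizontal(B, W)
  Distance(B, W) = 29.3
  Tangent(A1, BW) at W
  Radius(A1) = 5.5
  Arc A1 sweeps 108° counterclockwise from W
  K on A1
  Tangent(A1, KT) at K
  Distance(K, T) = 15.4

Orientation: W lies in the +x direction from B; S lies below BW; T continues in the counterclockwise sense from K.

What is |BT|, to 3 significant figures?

36.2

B is at the origin; BW is horizontal with |BW| = 29.3 and W on the +x side, so W = (29.3, 0.00). A1 meets BW tangentially, so SW is at right angles to BW, so S = W + (0, -5.5) = (29.3, -5.50). On A1, W sits at bearing 90° from S; a 108° counterclockwise sweep puts K at bearing 198°, so K = S + 5.5·(cos 198°, sin 198°) = (24.1, -7.20). A1 meets KT tangentially, so SK is at right angles to KT, so KT runs along (−sin 198°, cos 198°); with |KT| = 15.4, T = (28.8, -21.8). Then |BT| = |T − B| = 36.2.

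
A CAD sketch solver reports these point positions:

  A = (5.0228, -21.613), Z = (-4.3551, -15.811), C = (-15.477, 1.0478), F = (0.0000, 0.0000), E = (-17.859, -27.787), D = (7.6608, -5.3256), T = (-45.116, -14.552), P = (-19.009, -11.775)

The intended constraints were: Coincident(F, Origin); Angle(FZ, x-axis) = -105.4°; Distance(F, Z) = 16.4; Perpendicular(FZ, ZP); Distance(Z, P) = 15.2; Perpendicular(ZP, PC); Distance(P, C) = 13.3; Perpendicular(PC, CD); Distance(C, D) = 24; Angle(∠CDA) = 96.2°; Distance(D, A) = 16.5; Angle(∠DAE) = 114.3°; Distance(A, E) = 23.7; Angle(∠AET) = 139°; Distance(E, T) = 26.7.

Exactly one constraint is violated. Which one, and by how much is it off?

Distance(E, T) = 26.7 — off by 3.60.

F = (0.00, 0.00) ✓; FZ at -105.4° ✓; |FZ| = 16.40 ✓; ∠(FZ, ZP) = 90.00° ✓; |ZP| = 15.20 ✓; ∠(ZP, PC) = 90.00° ✓; |PC| = 13.30 ✓; ∠(PC, CD) = 90.00° ✓; |CD| = 24.00 ✓; ∠CDA = 96.20° ✓; |DA| = 16.50 ✓; ∠DAE = 114.3° ✓; |AE| = 23.70 ✓; ∠AET = 139.0° ✓; |ET| = 30.30 ✗.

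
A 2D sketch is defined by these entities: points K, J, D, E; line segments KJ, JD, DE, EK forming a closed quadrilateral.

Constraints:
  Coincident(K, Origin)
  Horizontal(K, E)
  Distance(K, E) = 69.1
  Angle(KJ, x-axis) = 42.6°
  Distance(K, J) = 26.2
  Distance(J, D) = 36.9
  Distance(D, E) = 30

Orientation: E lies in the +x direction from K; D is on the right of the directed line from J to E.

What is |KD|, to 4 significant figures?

43.12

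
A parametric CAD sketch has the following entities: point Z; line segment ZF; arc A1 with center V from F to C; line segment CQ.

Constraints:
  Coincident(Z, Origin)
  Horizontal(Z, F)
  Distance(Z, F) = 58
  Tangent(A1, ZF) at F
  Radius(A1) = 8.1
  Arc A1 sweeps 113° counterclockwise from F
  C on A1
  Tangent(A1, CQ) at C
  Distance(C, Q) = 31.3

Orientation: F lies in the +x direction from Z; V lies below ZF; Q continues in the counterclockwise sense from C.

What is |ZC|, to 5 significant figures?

51.784

Z is at the origin; Z and F share the same y with |ZF| = 58.0 and F on the +x side, so F = (58.000, 0.0000). The tangent condition forces VF to be normal to ZF, so V = F + (0, -8.1) = (58.000, -8.1000). On A1, F sits at bearing 90° from V; a 113° counterclockwise sweep puts C at bearing 203°, so C = V + 8.1·(cos 203°, sin 203°) = (50.544, -11.265). Then |ZC| = |C − Z| = 51.784.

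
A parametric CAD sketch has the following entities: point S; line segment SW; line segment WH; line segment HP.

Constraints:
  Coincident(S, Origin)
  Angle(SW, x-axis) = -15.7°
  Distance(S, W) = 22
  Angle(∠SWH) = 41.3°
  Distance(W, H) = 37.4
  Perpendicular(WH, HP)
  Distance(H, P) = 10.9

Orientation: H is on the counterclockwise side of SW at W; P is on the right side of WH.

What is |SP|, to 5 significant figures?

32.891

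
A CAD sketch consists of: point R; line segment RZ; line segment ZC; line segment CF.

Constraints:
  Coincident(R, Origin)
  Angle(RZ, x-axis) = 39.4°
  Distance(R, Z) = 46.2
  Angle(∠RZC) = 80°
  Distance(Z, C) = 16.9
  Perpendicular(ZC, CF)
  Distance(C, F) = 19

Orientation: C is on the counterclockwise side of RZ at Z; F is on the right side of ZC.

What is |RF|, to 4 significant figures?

65.11

R is at the origin; RZ runs at 39.4° with length 46.2, so Z = 46.2·(cos 39.4°, sin 39.4°) = (35.70, 29.32). ∠RZC = 80.0°, so ZC runs at 39.4° + (180° − 80.0°) = 139.4° from the x-axis; with |ZC| = 16.9, C = Z + 16.9·(cos 139.4°, sin 139.4°) = (22.87, 40.32). The perpendicularity gives CF at right angles to ZC; with |CF| = 19.0 on the right of ZC, F = C + 19.0·(0.6508, 0.7593) = (35.23, 54.75). Then |RF| = |F − R| = 65.11.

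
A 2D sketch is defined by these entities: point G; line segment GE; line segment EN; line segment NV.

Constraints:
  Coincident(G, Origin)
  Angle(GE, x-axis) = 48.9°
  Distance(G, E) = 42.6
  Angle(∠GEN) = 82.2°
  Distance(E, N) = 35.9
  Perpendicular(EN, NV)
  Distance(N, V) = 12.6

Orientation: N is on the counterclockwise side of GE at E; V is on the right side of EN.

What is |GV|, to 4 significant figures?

62.54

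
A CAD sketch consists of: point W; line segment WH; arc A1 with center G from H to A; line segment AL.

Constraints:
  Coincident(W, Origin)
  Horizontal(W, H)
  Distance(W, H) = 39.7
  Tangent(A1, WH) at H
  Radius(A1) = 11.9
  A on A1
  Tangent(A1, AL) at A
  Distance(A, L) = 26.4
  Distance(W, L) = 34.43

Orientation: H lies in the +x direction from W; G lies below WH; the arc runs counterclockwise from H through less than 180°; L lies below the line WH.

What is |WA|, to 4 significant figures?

29.83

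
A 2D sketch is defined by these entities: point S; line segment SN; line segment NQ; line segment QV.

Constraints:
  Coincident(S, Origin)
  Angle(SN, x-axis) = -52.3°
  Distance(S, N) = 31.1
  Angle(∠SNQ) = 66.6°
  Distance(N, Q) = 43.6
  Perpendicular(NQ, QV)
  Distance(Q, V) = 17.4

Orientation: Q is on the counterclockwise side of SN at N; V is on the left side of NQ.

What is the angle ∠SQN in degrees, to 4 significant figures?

42.41°

S is at the origin; SN runs at -52.3° with length 31.1, so N = 31.1·(cos -52.3°, sin -52.3°) = (19.02, -24.61). ∠SNQ = 66.6°, so NQ runs at -52.3° + (180° − 66.6°) = 61.10° from the x-axis; with |NQ| = 43.6, Q = N + 43.6·(cos 61.10°, sin 61.10°) = (40.09, 13.56). Then cos ∠SQN = QS·QN / (|QS||QN|), giving 42.41°.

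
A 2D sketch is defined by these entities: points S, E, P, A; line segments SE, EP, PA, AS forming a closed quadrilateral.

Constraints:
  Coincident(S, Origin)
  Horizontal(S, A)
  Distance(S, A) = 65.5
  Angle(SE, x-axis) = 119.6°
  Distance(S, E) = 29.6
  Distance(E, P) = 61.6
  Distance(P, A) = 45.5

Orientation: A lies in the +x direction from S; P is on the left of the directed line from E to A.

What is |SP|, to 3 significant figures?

60.8

Checks: |EP| = 61.60 ✓; |PA| = 45.50 ✓.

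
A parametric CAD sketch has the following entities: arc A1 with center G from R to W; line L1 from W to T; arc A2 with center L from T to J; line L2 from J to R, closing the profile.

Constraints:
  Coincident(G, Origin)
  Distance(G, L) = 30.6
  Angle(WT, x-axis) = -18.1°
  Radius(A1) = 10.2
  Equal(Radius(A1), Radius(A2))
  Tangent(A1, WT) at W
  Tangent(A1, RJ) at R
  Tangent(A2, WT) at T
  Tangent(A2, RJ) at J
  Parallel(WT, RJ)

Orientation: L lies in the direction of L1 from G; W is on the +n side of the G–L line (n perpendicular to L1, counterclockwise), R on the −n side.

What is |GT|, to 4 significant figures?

32.26

The slot axis is L1's direction at -18.1°, so u = (cos -18.1°, sin -18.1°) = (0.9505, -0.3107) and n = (−sin -18.1°, cos -18.1°) = (0.3107, 0.9505). G is at the origin and L lies 30.6 along u from G, so L = 30.6·u = (29.09, -9.507). Tangency of A1 to both parallel lines with radius 10.2 puts W and R at G ± 10.2·n: W = (3.169, 9.695), R = (-3.169, -9.695). Equal radii place T and J the same way about L: T = L + 10.2·n = (32.25, 0.1886), J = L − 10.2·n = (25.92, -19.20). Then |GT| = |T − G| = 32.26.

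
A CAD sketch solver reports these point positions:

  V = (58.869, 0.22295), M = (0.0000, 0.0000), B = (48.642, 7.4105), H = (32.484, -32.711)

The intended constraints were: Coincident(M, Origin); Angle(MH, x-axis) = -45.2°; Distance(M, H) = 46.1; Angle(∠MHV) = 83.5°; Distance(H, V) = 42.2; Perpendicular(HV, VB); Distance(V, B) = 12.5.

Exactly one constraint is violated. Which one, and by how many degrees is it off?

Perpendicular(HV, VB) — off by 3.60°.

M = (0.00, 0.00) ✓; MH at -45.20° ✓; |MH| = 46.10 ✓; ∠MHV = 83.50° ✓; |HV| = 42.20 ✓; ∠(HV, VB) = 93.60° ✗; |VB| = 12.50 ✓.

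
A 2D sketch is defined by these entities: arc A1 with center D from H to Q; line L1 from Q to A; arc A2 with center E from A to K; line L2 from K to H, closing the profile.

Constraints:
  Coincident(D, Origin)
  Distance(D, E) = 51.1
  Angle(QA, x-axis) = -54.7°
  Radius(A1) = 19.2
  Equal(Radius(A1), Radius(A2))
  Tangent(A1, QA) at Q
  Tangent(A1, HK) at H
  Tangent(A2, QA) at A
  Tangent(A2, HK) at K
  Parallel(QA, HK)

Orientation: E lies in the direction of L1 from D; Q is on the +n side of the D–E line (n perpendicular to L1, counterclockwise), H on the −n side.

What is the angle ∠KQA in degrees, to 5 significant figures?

36.924°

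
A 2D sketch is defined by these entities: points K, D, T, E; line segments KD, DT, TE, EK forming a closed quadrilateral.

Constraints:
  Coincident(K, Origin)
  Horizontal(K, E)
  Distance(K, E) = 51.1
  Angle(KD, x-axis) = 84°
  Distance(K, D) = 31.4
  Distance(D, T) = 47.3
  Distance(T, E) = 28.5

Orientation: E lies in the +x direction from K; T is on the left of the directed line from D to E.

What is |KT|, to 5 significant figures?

57.987

Checks: |DT| = 47.30 ✓; |TE| = 28.50 ✓.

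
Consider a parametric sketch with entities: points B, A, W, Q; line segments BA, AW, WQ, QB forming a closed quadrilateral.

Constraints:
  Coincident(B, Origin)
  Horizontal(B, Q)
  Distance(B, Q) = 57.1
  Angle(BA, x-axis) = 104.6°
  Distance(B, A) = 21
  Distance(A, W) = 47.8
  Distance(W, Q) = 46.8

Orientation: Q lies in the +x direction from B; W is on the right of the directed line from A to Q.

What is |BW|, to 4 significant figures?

27.59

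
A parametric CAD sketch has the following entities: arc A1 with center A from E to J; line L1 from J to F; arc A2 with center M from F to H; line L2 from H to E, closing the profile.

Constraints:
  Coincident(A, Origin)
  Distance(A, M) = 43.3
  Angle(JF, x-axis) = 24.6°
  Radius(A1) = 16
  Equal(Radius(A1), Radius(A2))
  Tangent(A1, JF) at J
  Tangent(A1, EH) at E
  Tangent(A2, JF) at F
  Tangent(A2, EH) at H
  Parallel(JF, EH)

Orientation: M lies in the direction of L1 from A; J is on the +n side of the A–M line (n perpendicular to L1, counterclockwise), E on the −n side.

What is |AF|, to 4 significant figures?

46.16

Tangency of A1 to both parallel lines with radius 16.0 puts J and E at A ± 16.0·n: J = (-6.660, 14.55), E = (6.660, -14.55). Equal radii place F and H the same way about M: F = M + 16.0·n = (32.71, 32.57), H = M − 16.0·n = (46.03, 3.477). Then |AF| = |F − A| = 46.16.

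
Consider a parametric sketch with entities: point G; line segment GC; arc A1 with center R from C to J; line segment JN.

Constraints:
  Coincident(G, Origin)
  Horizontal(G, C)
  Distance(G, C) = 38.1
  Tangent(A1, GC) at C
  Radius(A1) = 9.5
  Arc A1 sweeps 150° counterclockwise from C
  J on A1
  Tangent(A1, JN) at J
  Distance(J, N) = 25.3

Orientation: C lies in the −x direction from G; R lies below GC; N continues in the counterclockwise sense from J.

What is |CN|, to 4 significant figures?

34.89

G is at the origin; G and C share the same y with |GC| = 38.1 and C on the −x side, so C = (-38.10, 0.000). A1 meets GC tangentially, so RC is at right angles to GC, so R = C + (0, -9.5) = (-38.10, -9.500). On A1, C sits at bearing 90° from R; a 150° counterclockwise sweep puts J at bearing 240°, so J = R + 9.5·(cos 240°, sin 240°) = (-42.85, -17.73). Since A1 is tangent to JN there, RJ ⟂ JN, so JN runs along (−sin 240°, cos 240°); with |JN| = 25.3, N = (-20.94, -30.38). Then |CN| = |N − C| = 34.89.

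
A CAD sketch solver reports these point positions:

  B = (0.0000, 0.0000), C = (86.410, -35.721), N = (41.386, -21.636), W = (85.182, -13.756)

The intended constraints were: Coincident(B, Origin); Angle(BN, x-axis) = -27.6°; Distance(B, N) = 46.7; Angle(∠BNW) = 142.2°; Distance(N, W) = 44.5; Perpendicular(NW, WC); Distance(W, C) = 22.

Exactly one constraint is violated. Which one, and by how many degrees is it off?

Perpendicular(NW, WC) — off by 7.00°.

B = (0.00, 0.00) ✓; BN at -27.60° ✓; |BN| = 46.70 ✓; ∠BNW = 142.2° ✓; |NW| = 44.50 ✓; ∠(NW, WC) = 97.00° ✗; |WC| = 22.00 ✓.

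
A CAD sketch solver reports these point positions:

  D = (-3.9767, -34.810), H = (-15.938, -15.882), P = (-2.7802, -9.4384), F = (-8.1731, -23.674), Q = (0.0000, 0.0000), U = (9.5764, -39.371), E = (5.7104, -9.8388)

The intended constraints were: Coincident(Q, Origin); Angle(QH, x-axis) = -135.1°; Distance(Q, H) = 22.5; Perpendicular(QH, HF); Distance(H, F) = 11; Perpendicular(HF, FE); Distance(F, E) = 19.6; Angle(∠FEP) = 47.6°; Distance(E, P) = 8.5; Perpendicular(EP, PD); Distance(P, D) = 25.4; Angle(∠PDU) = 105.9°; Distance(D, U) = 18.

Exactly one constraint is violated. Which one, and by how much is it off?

Distance(D, U) = 18 — off by 3.70.

Q = (0.00, 0.00) ✓; QH at -135.1° ✓; |QH| = 22.50 ✓; ∠(QH, HF) = 90.00° ✓; |HF| = 11.00 ✓; ∠(HF, FE) = 90.00° ✓; |FE| = 19.60 ✓; ∠FEP = 47.60° ✓; |EP| = 8.500 ✓; ∠(EP, PD) = 90.00° ✓; |PD| = 25.40 ✓; ∠PDU = 105.9° ✓; |DU| = 14.30 ✗.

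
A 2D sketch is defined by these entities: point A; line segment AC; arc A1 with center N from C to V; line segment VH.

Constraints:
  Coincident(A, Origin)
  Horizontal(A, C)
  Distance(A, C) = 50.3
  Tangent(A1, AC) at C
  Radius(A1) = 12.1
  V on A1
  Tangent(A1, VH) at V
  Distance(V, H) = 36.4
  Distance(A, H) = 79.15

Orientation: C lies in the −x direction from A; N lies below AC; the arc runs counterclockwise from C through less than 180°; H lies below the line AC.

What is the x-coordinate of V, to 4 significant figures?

-62.40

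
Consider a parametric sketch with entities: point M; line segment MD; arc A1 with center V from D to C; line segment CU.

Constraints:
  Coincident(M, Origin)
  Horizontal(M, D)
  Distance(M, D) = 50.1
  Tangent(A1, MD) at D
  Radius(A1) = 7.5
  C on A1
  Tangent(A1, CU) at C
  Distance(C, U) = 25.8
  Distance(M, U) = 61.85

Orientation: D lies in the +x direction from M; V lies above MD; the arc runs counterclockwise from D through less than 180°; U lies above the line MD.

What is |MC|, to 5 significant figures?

58.135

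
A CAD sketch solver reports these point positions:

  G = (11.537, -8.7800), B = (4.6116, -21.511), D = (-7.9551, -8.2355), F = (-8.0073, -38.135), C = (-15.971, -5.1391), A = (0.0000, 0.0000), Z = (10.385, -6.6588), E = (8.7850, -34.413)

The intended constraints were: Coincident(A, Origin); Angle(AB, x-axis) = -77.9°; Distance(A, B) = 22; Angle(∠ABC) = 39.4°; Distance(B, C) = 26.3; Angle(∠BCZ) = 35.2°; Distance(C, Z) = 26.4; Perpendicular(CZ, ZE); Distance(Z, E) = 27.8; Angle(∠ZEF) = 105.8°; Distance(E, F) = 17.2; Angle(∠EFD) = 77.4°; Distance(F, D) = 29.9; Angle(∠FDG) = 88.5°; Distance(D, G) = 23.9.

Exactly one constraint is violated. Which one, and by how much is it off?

Distance(D, G) = 23.9 — off by 4.40.

A = (0.00, 0.00) ✓; AB at -77.90° ✓; |AB| = 22.00 ✓; ∠ABC = 39.40° ✓; |BC| = 26.30 ✓; ∠BCZ = 35.20° ✓; |CZ| = 26.40 ✓; ∠(CZ, ZE) = 90.00° ✓; |ZE| = 27.80 ✓; ∠ZEF = 105.8° ✓; |EF| = 17.20 ✓; ∠EFD = 77.40° ✓; |FD| = 29.90 ✓; ∠FDG = 88.50° ✓; |DG| = 19.50 ✗.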